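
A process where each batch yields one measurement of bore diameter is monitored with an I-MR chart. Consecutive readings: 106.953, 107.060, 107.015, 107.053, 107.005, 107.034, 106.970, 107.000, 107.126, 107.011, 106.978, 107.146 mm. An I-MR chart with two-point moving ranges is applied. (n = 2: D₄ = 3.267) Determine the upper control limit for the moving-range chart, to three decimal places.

0.238

Moving ranges: 0.107, 0.045, 0.038, 0.048, 0.029, 0.064, 0.030, 0.126, 0.115, 0.033, 0.168; M̄R̄ = 0.8030 / 11 = 0.0730
UCL_MR = D₄·M̄R̄ = 3.267 × 0.0730 = 0.2385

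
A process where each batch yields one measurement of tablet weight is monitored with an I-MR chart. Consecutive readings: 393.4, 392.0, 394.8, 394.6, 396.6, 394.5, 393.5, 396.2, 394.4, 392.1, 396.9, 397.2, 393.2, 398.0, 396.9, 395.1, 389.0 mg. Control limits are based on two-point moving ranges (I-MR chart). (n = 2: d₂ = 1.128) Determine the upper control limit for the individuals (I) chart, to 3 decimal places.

401.128

X̄ = (393.4 + 392.0 + 394.8 + 394.6 + 396.6 + 394.5 + 393.5 + 396.2 + 394.4 + 392.1 + 396.9 + 397.2 + 393.2 + 398.0 + 396.9 + 395.1 + 389.0) / 17 = 394.6118
Moving ranges: 1.4, 2.8, 0.2, 2.0, 2.1, 1.0, 2.7, 1.8, 2.3, 4.8, 0.3, 4.0, 4.8, 1.1, 1.8, 6.1; M̄R̄ = 39.2000 / 16 = 2.4500
UCL = X̄ + 3·M̄R̄/d₂ = 394.6118 + 3 × 2.4500 / 1.128 = 401.1277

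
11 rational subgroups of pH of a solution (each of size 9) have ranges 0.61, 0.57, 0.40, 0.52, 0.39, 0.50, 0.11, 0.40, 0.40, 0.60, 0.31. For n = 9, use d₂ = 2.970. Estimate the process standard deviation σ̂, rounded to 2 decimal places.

R̄ = (0.61 + 0.57 + 0.40 + 0.52 + 0.39 + 0.50 + 0.11 + 0.40 + 0.40 + 0.60 + 0.31) / 11 = 0.4373
σ̂ = R̄ / d₂ = 0.4373 / 2.970 = 0.1472

0.15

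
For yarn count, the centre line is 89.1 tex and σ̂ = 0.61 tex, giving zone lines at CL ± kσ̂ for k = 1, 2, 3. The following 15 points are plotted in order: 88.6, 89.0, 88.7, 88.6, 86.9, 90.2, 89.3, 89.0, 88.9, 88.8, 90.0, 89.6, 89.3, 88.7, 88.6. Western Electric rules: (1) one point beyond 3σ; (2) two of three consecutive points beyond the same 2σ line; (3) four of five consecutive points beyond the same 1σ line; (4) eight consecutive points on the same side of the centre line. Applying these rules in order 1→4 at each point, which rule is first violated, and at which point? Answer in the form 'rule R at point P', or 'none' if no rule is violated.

rule 1 at point 5

Zone of each point (C = within 1σ̂, B = 1σ̂–2σ̂, A = 2σ̂–3σ̂, * = beyond 3σ̂; sign = side of CL): 1:-C, 2:-C, 3:-C, 4:-C, 5:-*, 6:+B, 7:+C, 8:-C, 9:-C, 10:-C, 11:+B, 12:+C, 13:+C, 14:-C, 15:-C
Rule 1 (one point beyond the 3σ limits) is satisfied at point 5.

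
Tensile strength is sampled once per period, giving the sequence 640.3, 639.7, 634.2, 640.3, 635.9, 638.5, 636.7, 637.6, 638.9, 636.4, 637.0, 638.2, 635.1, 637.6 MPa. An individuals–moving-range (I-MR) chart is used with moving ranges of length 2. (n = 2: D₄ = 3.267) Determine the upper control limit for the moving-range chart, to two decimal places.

Moving ranges: 0.6, 5.5, 6.1, 4.4, 2.6, 1.8, 0.9, 1.3, 2.5, 0.6, 1.2, 3.1, 2.5; M̄R̄ = 33.1000 / 13 = 2.5462
UCL_MR = D₄·M̄R̄ = 3.267 × 2.5462 = 8.3183

8.32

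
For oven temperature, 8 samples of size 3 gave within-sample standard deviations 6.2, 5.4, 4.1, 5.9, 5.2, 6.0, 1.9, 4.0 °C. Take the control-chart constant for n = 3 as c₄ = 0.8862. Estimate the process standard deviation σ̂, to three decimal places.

5.459

s̄ = (6.2 + 5.4 + 4.1 + 5.9 + 5.2 + 6.0 + 1.9 + 4.0) / 8 = 4.8375
σ̂ = s̄ / c₄ = 4.8375 / 0.8862 = 5.4587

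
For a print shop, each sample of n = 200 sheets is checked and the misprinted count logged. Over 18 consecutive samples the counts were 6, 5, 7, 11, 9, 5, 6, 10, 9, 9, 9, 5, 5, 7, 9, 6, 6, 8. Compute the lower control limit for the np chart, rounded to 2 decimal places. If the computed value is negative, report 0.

0.00

p̄ = Σdᵢ / (k·n) = 132 / (18 × 200) = 0.03667
LCL = np̄ − 3·√(np̄(1−p̄)) = 7.3333 − 3 × 2.6579 = -0.6404 → 0 (negative, so LCL = 0)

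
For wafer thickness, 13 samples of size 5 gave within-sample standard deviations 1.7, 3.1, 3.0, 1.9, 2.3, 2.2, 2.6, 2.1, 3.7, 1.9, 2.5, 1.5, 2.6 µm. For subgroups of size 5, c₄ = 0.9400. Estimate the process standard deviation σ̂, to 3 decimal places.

2.545

s̄ = (1.7 + 3.1 + 3.0 + 1.9 + 2.3 + 2.2 + 2.6 + 2.1 + 3.7 + 1.9 + 2.5 + 1.5 + 2.6) / 13 = 2.3923
σ̂ = s̄ / c₄ = 2.3923 / 0.9400 = 2.5450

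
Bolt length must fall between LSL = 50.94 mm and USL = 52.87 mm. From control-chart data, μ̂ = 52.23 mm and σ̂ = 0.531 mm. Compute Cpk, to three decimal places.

Cpu = (USL − μ̂) / (3σ̂) = (52.87 − 52.23) / (3 × 0.531) = 0.4018; Cpl = (μ̂ − LSL) / (3σ̂) = (52.23 − 50.94) / (3 × 0.531) = 0.8098; Cpk = min(Cpu, Cpl) = 0.4018

0.402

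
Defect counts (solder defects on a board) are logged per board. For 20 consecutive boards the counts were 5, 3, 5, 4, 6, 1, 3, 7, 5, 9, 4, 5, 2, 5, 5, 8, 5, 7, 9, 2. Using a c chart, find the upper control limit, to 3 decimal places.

c̄ = (5 + 3 + 5 + 4 + 6 + 1 + 3 + 7 + 5 + 9 + 4 + 5 + 2 + 5 + 5 + 8 + 5 + 7 + 9 + 2) / 20 = 100 / 20 = 5.0000
UCL = c̄ + 3√c̄ = 5.0000 + 3 × √5.0000 = 5.0000 + 3 × 2.2361 = 11.7082

11.708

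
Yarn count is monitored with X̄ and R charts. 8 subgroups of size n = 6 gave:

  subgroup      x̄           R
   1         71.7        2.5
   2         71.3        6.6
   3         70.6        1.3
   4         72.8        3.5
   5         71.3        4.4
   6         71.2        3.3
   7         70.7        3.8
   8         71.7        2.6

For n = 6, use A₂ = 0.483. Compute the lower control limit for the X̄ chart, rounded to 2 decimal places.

X̄̄ = (71.7 + 71.3 + 70.6 + 72.8 + 71.3 + 71.2 + 70.7 + 71.7) / 8 = 571.3000 / 8 = 71.4125
R̄ = (2.5 + 6.6 + 1.3 + 3.5 + 4.4 + 3.3 + 3.8 + 2.6) / 8 = 28.0000 / 8 = 3.5000
LCL = X̄̄ − A₂·R̄ = 71.4125 − 0.483 × 3.5000 = 69.7220

69.72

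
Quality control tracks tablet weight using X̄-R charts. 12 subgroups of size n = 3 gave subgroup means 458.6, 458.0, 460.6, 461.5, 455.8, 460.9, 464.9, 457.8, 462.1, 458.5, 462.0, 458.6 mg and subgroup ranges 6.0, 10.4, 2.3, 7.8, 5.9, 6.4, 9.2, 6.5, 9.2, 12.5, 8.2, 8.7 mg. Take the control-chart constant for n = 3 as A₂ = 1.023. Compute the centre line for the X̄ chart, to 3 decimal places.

459.942

X̄̄ = (458.6 + 458.0 + 460.6 + 461.5 + 455.8 + 460.9 + 464.9 + 457.8 + 462.1 + 458.5 + 462.0 + 458.6) / 12 = 5519.3000 / 12 = 459.9417
CL = X̄̄ = 459.9417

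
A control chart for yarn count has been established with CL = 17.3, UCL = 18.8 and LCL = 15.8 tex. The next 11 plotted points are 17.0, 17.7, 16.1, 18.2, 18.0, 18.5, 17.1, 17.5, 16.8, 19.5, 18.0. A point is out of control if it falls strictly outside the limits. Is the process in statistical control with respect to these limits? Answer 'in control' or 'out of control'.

Compare each point to [15.8, 18.8]: sample 10 = 19.5 > UCL.

out of control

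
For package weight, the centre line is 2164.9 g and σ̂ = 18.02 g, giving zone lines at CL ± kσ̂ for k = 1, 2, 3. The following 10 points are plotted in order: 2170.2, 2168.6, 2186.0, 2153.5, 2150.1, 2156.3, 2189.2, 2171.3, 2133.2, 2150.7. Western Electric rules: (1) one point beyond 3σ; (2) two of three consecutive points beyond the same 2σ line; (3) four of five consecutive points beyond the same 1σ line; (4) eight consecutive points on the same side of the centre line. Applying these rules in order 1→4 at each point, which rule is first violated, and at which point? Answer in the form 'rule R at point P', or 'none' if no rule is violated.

Zone of each point (C = within 1σ̂, B = 1σ̂–2σ̂, A = 2σ̂–3σ̂, * = beyond 3σ̂; sign = side of CL): 1:+C, 2:+C, 3:+B, 4:-C, 5:-C, 6:-C, 7:+B, 8:+C, 9:-B, 10:-C
No rule fires across all 10 points.

none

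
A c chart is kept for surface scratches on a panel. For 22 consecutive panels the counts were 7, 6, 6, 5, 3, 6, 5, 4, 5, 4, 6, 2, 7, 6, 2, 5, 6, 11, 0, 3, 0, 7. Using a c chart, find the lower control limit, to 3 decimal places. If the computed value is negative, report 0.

c̄ = (7 + 6 + 6 + 5 + 3 + 6 + 5 + 4 + 5 + 4 + 6 + 2 + 7 + 6 + 2 + 5 + 6 + 11 + 0 + 3 + 0 + 7) / 22 = 106 / 22 = 4.8182
LCL = c̄ − 3√c̄ = 4.8182 − 3 × 2.1950 = -1.7669 → 0 (cannot be negative)

0.000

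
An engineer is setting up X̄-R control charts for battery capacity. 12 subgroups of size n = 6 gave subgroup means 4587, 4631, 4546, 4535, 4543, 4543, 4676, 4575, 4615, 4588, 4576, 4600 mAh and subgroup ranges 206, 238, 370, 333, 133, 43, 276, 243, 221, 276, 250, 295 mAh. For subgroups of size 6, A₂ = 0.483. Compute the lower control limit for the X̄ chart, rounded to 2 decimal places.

X̄̄ = (4587 + 4631 + 4546 + 4535 + 4543 + 4543 + 4676 + 4575 + 4615 + 4588 + 4576 + 4600) / 12 = 55015.0000 / 12 = 4584.5833
R̄ = (206 + 238 + 370 + 333 + 133 + 43 + 276 + 243 + 221 + 276 + 250 + 295) / 12 = 2884.0000 / 12 = 240.3333
LCL = X̄̄ − A₂·R̄ = 4584.5833 − 0.483 × 240.3333 = 4468.5023

4468.50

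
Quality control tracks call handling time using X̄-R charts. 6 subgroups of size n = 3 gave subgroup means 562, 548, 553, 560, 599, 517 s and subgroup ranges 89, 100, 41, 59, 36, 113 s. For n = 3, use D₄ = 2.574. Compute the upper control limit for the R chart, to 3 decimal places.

R̄ = (89 + 100 + 41 + 59 + 36 + 113) / 6 = 438.0000 / 6 = 73.0000
UCL_R = D₄·R̄ = 2.574 × 73.0000 = 187.9020

187.902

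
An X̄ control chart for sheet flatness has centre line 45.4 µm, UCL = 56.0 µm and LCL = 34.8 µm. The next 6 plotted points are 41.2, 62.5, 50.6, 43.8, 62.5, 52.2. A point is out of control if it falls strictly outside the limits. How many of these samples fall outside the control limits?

2

Compare each point to [34.8, 56.0]: sample 2 = 62.5 > UCL; sample 5 = 62.5 > UCL.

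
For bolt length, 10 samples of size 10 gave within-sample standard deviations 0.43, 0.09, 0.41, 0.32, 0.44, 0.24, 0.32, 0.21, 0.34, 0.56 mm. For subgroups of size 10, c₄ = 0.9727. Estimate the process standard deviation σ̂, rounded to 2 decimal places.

0.35

s̄ = (0.43 + 0.09 + 0.41 + 0.32 + 0.44 + 0.24 + 0.32 + 0.21 + 0.34 + 0.56) / 10 = 0.3360
σ̂ = s̄ / c₄ = 0.3360 / 0.9727 = 0.3454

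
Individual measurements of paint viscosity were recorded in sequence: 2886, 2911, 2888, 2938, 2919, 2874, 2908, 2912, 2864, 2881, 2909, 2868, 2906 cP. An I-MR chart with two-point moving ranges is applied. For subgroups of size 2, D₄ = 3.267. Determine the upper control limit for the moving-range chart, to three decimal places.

101.277

Moving ranges: 25, 23, 50, 19, 45, 34, 4, 48, 17, 28, 41, 38; M̄R̄ = 372.0000 / 12 = 31.0000
UCL_MR = D₄·M̄R̄ = 3.267 × 31.0000 = 101.2770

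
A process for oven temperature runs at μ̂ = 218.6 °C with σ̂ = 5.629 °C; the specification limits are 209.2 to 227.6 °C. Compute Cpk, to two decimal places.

Cpu = (USL − μ̂) / (3σ̂) = (227.6 − 218.6) / (3 × 5.629) = 0.5330; Cpl = (μ̂ − LSL) / (3σ̂) = (218.6 − 209.2) / (3 × 5.629) = 0.5566; Cpk = min(Cpu, Cpl) = 0.5330

0.53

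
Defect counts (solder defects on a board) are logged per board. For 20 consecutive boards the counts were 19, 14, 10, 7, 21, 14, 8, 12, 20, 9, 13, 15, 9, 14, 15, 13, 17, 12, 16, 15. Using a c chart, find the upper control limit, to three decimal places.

24.734

c̄ = (19 + 14 + 10 + 7 + 21 + 14 + 8 + 12 + 20 + 9 + 13 + 15 + 9 + 14 + 15 + 13 + 17 + 12 + 16 + 15) / 20 = 273 / 20 = 13.6500
UCL = c̄ + 3√c̄ = 13.6500 + 3 × √13.6500 = 13.6500 + 3 × 3.6946 = 24.7338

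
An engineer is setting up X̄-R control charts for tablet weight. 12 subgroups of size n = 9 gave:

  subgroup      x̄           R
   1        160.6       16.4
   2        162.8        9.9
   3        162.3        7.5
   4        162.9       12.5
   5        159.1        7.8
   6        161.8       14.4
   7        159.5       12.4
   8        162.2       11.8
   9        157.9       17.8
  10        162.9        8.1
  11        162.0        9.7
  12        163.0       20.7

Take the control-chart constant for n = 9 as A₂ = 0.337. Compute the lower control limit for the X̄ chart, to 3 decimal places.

157.232

X̄̄ = (160.6 + 162.8 + 162.3 + 162.9 + 159.1 + 161.8 + 159.5 + 162.2 + 157.9 + 162.9 + 162.0 + 163.0) / 12 = 1937.0000 / 12 = 161.4167
R̄ = (16.4 + 9.9 + 7.5 + 12.5 + 7.8 + 14.4 + 12.4 + 11.8 + 17.8 + 8.1 + 9.7 + 20.7) / 12 = 149.0000 / 12 = 12.4167
LCL = X̄̄ − A₂·R̄ = 161.4167 − 0.337 × 12.4167 = 157.2322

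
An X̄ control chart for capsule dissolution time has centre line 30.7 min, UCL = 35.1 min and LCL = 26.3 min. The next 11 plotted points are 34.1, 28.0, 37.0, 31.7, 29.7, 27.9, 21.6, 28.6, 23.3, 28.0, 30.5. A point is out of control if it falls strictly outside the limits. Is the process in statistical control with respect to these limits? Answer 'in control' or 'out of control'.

out of control

Compare each point to [26.3, 35.1]: sample 3 = 37.0 > UCL; sample 7 = 21.6 < LCL; sample 9 = 23.3 < LCL.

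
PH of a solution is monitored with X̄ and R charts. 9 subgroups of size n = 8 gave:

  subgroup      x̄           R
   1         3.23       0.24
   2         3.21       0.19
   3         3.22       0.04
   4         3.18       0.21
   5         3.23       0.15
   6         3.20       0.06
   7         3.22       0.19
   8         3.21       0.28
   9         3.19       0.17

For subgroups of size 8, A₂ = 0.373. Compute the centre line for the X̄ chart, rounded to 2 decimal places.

3.21

X̄̄ = (3.23 + 3.21 + 3.22 + 3.18 + 3.23 + 3.20 + 3.22 + 3.21 + 3.19) / 9 = 28.8900 / 9 = 3.2100
CL = X̄̄ = 3.2100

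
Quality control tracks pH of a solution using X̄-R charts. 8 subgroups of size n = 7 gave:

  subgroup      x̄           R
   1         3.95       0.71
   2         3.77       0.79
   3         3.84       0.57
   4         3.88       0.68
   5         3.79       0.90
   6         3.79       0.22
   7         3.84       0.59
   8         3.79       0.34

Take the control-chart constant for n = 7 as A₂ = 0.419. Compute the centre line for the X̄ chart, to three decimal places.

X̄̄ = (3.95 + 3.77 + 3.84 + 3.88 + 3.79 + 3.79 + 3.84 + 3.79) / 8 = 30.6500 / 8 = 3.8312
CL = X̄̄ = 3.8312

3.831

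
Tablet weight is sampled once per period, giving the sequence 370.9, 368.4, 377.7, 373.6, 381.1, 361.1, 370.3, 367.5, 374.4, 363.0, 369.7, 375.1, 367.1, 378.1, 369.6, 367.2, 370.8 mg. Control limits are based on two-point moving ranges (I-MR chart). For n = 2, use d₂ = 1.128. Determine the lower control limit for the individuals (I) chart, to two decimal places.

X̄ = (370.9 + 368.4 + 377.7 + 373.6 + 381.1 + 361.1 + 370.3 + 367.5 + 374.4 + 363.0 + 369.7 + 375.1 + 367.1 + 378.1 + 369.6 + 367.2 + 370.8) / 17 = 370.9176
Moving ranges: 2.5, 9.3, 4.1, 7.5, 20.0, 9.2, 2.8, 6.9, 11.4, 6.7, 5.4, 8.0, 11.0, 8.5, 2.4, 3.6; M̄R̄ = 119.3000 / 16 = 7.4562
LCL = X̄ − 3·M̄R̄/d₂ = 370.9176 − 3 × 7.4562 / 1.128 = 351.0872

351.09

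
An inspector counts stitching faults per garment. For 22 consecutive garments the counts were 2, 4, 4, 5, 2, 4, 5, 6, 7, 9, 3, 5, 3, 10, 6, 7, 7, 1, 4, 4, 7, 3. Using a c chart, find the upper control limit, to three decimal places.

11.556

c̄ = (2 + 4 + 4 + 5 + 2 + 4 + 5 + 6 + 7 + 9 + 3 + 5 + 3 + 10 + 6 + 7 + 7 + 1 + 4 + 4 + 7 + 3) / 22 = 108 / 22 = 4.9091
UCL = c̄ + 3√c̄ = 4.9091 + 3 × √4.9091 = 4.9091 + 3 × 2.2156 = 11.5560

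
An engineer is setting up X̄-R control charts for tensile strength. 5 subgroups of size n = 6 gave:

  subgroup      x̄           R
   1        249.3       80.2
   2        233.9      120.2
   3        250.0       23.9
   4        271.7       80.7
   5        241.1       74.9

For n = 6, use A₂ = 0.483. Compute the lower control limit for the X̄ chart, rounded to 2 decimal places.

212.50

X̄̄ = (249.3 + 233.9 + 250.0 + 271.7 + 241.1) / 5 = 1246.0000 / 5 = 249.2000
R̄ = (80.2 + 120.2 + 23.9 + 80.7 + 74.9) / 5 = 379.9000 / 5 = 75.9800
LCL = X̄̄ − A₂·R̄ = 249.2000 − 0.483 × 75.9800 = 212.5017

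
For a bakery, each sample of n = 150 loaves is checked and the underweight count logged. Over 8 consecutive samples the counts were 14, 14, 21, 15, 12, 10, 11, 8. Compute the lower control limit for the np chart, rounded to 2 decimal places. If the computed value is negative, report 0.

p̄ = Σdᵢ / (k·n) = 105 / (8 × 150) = 0.08750
LCL = np̄ − 3·√(np̄(1−p̄)) = 13.1250 − 3 × 3.4607 = 2.7428

2.74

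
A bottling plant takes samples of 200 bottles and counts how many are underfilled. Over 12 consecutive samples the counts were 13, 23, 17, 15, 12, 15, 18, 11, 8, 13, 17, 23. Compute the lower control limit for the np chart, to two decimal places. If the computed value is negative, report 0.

4.10

p̄ = Σdᵢ / (k·n) = 185 / (12 × 200) = 0.07708
LCL = np̄ − 3·√(np̄(1−p̄)) = 15.4167 − 3 × 3.7720 = 4.1005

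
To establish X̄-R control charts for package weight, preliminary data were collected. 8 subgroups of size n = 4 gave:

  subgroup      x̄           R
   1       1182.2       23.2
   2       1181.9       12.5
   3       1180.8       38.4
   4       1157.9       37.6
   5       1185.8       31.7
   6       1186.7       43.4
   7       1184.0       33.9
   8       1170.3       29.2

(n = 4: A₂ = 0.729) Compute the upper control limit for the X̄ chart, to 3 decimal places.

1201.472

X̄̄ = (1182.2 + 1181.9 + 1180.8 + 1157.9 + 1185.8 + 1186.7 + 1184.0 + 1170.3) / 8 = 9429.6000 / 8 = 1178.7000
R̄ = (23.2 + 12.5 + 38.4 + 37.6 + 31.7 + 43.4 + 33.9 + 29.2) / 8 = 249.9000 / 8 = 31.2375
UCL = X̄̄ + A₂·R̄ = 1178.7000 + 0.729 × 31.2375 = 1201.4721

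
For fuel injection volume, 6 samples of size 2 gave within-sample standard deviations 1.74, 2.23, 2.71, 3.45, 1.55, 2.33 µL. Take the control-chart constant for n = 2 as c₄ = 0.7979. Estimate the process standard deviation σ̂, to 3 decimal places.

2.926

s̄ = (1.74 + 2.23 + 2.71 + 3.45 + 1.55 + 2.33) / 6 = 2.3350
σ̂ = s̄ / c₄ = 2.3350 / 0.7979 = 2.9264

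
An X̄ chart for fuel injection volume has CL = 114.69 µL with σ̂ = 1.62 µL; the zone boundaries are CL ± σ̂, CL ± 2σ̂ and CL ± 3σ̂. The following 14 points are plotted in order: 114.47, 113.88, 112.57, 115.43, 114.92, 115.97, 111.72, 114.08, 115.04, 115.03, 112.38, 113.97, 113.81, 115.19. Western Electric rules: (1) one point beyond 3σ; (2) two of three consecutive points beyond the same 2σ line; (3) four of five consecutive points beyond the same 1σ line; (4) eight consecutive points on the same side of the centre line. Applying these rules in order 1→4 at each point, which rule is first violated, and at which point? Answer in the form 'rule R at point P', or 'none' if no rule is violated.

none

Zone of each point (C = within 1σ̂, B = 1σ̂–2σ̂, A = 2σ̂–3σ̂, * = beyond 3σ̂; sign = side of CL): 1:-C, 2:-C, 3:-B, 4:+C, 5:+C, 6:+C, 7:-B, 8:-C, 9:+C, 10:+C, 11:-B, 12:-C, 13:-C, 14:+C
No rule fires across all 14 points.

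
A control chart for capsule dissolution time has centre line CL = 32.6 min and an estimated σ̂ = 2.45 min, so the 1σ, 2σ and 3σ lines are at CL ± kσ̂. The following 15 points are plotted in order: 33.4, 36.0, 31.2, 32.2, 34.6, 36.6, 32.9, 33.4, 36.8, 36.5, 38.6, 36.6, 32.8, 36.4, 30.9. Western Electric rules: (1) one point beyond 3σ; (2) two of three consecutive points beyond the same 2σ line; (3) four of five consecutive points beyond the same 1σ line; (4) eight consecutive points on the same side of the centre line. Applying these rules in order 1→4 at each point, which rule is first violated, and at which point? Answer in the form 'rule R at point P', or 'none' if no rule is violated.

Zone of each point (C = within 1σ̂, B = 1σ̂–2σ̂, A = 2σ̂–3σ̂, * = beyond 3σ̂; sign = side of CL): 1:+C, 2:+B, 3:-C, 4:-C, 5:+C, 6:+B, 7:+C, 8:+C, 9:+B, 10:+B, 11:+A, 12:+B, 13:+C, 14:+B, 15:-C
Rule 3 (four of five consecutive points beyond the same 1σ limit) is satisfied at point 12.

rule 3 at point 12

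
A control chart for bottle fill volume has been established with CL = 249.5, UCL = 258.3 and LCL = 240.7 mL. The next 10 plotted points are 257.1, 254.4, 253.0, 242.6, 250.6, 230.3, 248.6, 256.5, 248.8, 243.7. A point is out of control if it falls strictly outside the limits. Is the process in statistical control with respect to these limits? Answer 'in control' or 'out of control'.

Compare each point to [240.7, 258.3]: sample 6 = 230.3 < LCL.

out of control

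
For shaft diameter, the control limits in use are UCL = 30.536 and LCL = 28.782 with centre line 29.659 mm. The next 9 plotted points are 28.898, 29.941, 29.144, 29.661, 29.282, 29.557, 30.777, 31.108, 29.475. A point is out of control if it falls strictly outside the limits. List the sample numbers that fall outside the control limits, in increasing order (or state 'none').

7, 8

Compare each point to [28.782, 30.536]: sample 7 = 30.777 > UCL; sample 8 = 31.108 > UCL.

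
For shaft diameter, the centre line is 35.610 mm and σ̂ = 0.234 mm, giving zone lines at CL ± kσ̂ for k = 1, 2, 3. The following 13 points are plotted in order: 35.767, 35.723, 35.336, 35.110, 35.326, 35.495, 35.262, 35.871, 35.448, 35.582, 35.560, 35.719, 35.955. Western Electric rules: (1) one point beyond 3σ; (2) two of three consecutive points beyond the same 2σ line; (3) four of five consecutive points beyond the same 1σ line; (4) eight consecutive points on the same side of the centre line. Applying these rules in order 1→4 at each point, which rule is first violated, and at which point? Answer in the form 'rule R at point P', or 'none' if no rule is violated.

rule 3 at point 7

Zone of each point (C = within 1σ̂, B = 1σ̂–2σ̂, A = 2σ̂–3σ̂, * = beyond 3σ̂; sign = side of CL): 1:+C, 2:+C, 3:-B, 4:-A, 5:-B, 6:-C, 7:-B, 8:+B, 9:-C, 10:-C, 11:-C, 12:+C, 13:+B
Rule 3 (four of five consecutive points beyond the same 1σ limit) is satisfied at point 7.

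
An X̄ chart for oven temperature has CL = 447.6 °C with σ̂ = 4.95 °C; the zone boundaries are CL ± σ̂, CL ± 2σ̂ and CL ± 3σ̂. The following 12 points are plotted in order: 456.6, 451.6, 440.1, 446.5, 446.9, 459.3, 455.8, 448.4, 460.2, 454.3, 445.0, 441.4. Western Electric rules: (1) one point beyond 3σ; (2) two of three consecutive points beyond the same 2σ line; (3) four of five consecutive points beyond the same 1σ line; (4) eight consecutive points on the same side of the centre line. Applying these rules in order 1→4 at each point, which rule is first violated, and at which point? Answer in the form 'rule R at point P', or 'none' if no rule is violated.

rule 3 at point 10

Zone of each point (C = within 1σ̂, B = 1σ̂–2σ̂, A = 2σ̂–3σ̂, * = beyond 3σ̂; sign = side of CL): 1:+B, 2:+C, 3:-B, 4:-C, 5:-C, 6:+A, 7:+B, 8:+C, 9:+A, 10:+B, 11:-C, 12:-B
Rule 3 (four of five consecutive points beyond the same 1σ limit) is satisfied at point 10.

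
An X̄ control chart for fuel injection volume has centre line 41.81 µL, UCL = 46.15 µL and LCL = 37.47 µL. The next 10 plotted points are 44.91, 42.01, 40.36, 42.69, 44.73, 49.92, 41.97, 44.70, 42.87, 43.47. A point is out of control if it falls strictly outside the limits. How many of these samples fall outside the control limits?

1

Compare each point to [37.47, 46.15]: sample 6 = 49.92 > UCL.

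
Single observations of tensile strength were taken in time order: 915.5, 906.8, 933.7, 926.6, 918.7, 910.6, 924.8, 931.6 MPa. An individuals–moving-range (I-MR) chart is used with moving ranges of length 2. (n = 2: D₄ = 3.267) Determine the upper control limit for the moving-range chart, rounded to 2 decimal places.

Moving ranges: 8.7, 26.9, 7.1, 7.9, 8.1, 14.2, 6.8; M̄R̄ = 79.7000 / 7 = 11.3857
UCL_MR = D₄·M̄R̄ = 3.267 × 11.3857 = 37.1971

37.20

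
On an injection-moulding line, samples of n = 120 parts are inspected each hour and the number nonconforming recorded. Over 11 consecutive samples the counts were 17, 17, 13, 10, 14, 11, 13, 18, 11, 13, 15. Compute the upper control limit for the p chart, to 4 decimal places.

p̄ = Σdᵢ / (k·n) = 152 / (11 × 120) = 0.11515
UCL = p̄ + 3·√(p̄(1−p̄)/n) = 0.11515 + 3 × √(0.11515×0.88485/120) = 0.11515 + 3 × 0.02914 = 0.20257

0.2026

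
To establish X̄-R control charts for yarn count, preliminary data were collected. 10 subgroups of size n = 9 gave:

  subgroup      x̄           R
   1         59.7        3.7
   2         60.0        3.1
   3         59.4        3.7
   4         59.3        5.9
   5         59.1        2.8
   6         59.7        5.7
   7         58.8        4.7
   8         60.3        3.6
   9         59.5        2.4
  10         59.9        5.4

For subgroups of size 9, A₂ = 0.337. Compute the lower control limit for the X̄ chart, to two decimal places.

58.19

X̄̄ = (59.7 + 60.0 + 59.4 + 59.3 + 59.1 + 59.7 + 58.8 + 60.3 + 59.5 + 59.9) / 10 = 595.7000 / 10 = 59.5700
R̄ = (3.7 + 3.1 + 3.7 + 5.9 + 2.8 + 5.7 + 4.7 + 3.6 + 2.4 + 5.4) / 10 = 41.0000 / 10 = 4.1000
LCL = X̄̄ − A₂·R̄ = 59.5700 − 0.337 × 4.1000 = 58.1883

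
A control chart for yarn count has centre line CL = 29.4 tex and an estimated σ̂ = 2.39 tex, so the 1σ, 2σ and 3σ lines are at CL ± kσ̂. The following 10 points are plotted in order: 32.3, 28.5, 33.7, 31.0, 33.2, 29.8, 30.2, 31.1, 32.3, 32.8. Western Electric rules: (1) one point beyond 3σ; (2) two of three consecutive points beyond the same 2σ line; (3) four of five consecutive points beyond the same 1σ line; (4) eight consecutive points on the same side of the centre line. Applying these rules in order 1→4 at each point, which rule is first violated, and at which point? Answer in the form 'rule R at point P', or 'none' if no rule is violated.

Zone of each point (C = within 1σ̂, B = 1σ̂–2σ̂, A = 2σ̂–3σ̂, * = beyond 3σ̂; sign = side of CL): 1:+B, 2:-C, 3:+B, 4:+C, 5:+B, 6:+C, 7:+C, 8:+C, 9:+B, 10:+B
Rule 4 (eight consecutive points on the same side of the centre line) is satisfied at point 10.

rule 4 at point 10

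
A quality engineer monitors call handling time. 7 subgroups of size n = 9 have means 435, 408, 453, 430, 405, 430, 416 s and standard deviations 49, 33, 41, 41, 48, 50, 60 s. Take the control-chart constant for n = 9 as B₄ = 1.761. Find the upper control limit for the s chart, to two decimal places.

81.01

s̄ = (49 + 33 + 41 + 41 + 48 + 50 + 60) / 7 = 46.0000
UCL_s = B₄·s̄ = 1.761 × 46.0000 = 81.0060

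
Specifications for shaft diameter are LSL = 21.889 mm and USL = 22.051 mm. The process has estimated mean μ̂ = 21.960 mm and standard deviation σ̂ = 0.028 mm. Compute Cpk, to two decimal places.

Cpu = (USL − μ̂) / (3σ̂) = (22.051 − 21.960) / (3 × 0.028) = 1.0833; Cpl = (μ̂ − LSL) / (3σ̂) = (21.960 − 21.889) / (3 × 0.028) = 0.8452; Cpk = min(Cpu, Cpl) = 0.8452

0.85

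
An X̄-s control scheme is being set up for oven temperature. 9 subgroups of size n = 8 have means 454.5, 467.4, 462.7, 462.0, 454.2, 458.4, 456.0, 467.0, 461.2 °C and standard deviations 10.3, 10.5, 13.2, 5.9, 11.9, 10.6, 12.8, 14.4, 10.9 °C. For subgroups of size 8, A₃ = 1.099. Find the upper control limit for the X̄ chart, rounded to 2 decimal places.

X̄̄ = (454.5 + 467.4 + 462.7 + 462.0 + 454.2 + 458.4 + 456.0 + 467.0 + 461.2) / 9 = 460.3778
s̄ = (10.3 + 10.5 + 13.2 + 5.9 + 11.9 + 10.6 + 12.8 + 14.4 + 10.9) / 9 = 11.1667
UCL = X̄̄ + A₃·s̄ = 460.3778 + 1.099 × 11.1667 = 472.6499

472.65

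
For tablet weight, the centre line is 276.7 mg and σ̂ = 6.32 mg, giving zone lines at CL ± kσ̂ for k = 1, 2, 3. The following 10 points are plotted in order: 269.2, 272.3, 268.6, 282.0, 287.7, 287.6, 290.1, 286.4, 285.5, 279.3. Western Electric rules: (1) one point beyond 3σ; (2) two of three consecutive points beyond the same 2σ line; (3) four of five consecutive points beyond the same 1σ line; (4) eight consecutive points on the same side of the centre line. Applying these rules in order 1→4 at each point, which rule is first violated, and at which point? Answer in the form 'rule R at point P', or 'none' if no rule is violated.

rule 3 at point 8

Zone of each point (C = within 1σ̂, B = 1σ̂–2σ̂, A = 2σ̂–3σ̂, * = beyond 3σ̂; sign = side of CL): 1:-B, 2:-C, 3:-B, 4:+C, 5:+B, 6:+B, 7:+A, 8:+B, 9:+B, 10:+C
Rule 3 (four of five consecutive points beyond the same 1σ limit) is satisfied at point 8.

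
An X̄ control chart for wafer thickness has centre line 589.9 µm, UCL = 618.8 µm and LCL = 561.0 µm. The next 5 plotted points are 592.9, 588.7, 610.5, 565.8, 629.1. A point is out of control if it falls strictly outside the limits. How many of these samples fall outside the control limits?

1

Compare each point to [561.0, 618.8]: sample 5 = 629.1 > UCL.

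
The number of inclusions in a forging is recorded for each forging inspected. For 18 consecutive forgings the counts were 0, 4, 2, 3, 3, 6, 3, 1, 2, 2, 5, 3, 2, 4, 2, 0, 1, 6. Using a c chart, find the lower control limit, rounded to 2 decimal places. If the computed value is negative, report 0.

c̄ = (0 + 4 + 2 + 3 + 3 + 6 + 3 + 1 + 2 + 2 + 5 + 3 + 2 + 4 + 2 + 0 + 1 + 6) / 18 = 49 / 18 = 2.7222
LCL = c̄ − 3√c̄ = 2.7222 − 3 × 1.6499 = -2.2275 → 0 (cannot be negative)

0.00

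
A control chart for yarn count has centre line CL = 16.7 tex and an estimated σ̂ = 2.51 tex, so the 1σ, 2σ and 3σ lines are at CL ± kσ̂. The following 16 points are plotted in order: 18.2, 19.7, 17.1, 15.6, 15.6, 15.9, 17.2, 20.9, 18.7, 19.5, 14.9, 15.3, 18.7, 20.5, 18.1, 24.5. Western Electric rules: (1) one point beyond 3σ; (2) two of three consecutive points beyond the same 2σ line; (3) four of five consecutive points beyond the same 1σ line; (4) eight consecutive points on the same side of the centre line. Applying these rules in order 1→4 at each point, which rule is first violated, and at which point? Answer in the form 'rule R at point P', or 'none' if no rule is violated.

Zone of each point (C = within 1σ̂, B = 1σ̂–2σ̂, A = 2σ̂–3σ̂, * = beyond 3σ̂; sign = side of CL): 1:+C, 2:+B, 3:+C, 4:-C, 5:-C, 6:-C, 7:+C, 8:+B, 9:+C, 10:+B, 11:-C, 12:-C, 13:+C, 14:+B, 15:+C, 16:+*
Rule 1 (one point beyond the 3σ limits) is satisfied at point 16.

rule 1 at point 16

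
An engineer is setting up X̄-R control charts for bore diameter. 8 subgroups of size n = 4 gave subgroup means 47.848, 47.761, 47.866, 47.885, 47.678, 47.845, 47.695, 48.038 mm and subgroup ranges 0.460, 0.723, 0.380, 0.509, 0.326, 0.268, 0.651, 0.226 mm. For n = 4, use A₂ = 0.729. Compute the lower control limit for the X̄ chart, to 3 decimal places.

47.504

X̄̄ = (47.848 + 47.761 + 47.866 + 47.885 + 47.678 + 47.845 + 47.695 + 48.038) / 8 = 382.6160 / 8 = 47.8270
R̄ = (0.460 + 0.723 + 0.380 + 0.509 + 0.326 + 0.268 + 0.651 + 0.226) / 8 = 3.5430 / 8 = 0.4429
LCL = X̄̄ − A₂·R̄ = 47.8270 − 0.729 × 0.4429 = 47.5041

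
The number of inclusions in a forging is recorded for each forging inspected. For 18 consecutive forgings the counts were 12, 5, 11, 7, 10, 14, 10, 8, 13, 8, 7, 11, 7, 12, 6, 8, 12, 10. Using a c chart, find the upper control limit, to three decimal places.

18.747

c̄ = (12 + 5 + 11 + 7 + 10 + 14 + 10 + 8 + 13 + 8 + 7 + 11 + 7 + 12 + 6 + 8 + 12 + 10) / 18 = 171 / 18 = 9.5000
UCL = c̄ + 3√c̄ = 9.5000 + 3 × √9.5000 = 9.5000 + 3 × 3.0822 = 18.7466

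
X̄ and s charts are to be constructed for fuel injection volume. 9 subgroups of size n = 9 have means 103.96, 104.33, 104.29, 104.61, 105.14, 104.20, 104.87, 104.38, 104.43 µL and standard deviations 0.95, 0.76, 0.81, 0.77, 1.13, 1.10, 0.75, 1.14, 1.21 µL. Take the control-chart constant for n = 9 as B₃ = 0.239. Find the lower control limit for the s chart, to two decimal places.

0.23

s̄ = (0.95 + 0.76 + 0.81 + 0.77 + 1.13 + 1.10 + 0.75 + 1.14 + 1.21) / 9 = 0.9578
LCL_s = B₃·s̄ = 0.239 × 0.9578 = 0.2289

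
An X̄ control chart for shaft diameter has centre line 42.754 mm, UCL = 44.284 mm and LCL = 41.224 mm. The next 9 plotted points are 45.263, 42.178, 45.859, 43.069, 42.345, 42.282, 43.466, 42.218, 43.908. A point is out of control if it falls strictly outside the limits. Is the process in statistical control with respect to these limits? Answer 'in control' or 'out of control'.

out of control

Compare each point to [41.224, 44.284]: sample 1 = 45.263 > UCL; sample 3 = 45.859 > UCL.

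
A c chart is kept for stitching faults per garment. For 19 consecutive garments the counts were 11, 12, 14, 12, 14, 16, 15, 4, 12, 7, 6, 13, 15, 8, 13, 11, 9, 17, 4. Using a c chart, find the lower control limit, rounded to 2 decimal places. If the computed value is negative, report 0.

c̄ = (11 + 12 + 14 + 12 + 14 + 16 + 15 + 4 + 12 + 7 + 6 + 13 + 15 + 8 + 13 + 11 + 9 + 17 + 4) / 19 = 213 / 19 = 11.2105
LCL = c̄ − 3√c̄ = 11.2105 − 3 × 3.3482 = 1.1659

1.17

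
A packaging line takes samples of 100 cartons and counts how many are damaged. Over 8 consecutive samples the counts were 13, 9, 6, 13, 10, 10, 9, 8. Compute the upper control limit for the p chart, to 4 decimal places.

p̄ = Σdᵢ / (k·n) = 78 / (8 × 100) = 0.09750
UCL = p̄ + 3·√(p̄(1−p̄)/n) = 0.09750 + 3 × √(0.09750×0.90250/100) = 0.09750 + 3 × 0.02966 = 0.18649

0.1865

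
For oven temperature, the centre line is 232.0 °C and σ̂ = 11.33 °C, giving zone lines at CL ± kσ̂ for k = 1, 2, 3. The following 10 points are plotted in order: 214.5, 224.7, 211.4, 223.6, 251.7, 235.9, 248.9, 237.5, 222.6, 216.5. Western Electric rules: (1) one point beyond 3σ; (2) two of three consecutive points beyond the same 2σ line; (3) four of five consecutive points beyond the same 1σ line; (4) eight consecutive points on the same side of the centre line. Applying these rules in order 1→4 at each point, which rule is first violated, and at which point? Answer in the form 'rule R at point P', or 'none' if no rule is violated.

Zone of each point (C = within 1σ̂, B = 1σ̂–2σ̂, A = 2σ̂–3σ̂, * = beyond 3σ̂; sign = side of CL): 1:-B, 2:-C, 3:-B, 4:-C, 5:+B, 6:+C, 7:+B, 8:+C, 9:-C, 10:-B
No rule fires across all 10 points.

none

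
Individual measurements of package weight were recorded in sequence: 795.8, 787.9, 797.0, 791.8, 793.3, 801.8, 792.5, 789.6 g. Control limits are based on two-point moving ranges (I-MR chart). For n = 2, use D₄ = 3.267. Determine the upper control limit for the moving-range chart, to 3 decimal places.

Moving ranges: 7.9, 9.1, 5.2, 1.5, 8.5, 9.3, 2.9; M̄R̄ = 44.4000 / 7 = 6.3429
UCL_MR = D₄·M̄R̄ = 3.267 × 6.3429 = 20.7221

20.722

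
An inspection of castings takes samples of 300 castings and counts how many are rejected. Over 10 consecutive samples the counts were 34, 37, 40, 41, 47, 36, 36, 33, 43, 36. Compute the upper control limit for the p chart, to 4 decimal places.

0.1855

p̄ = Σdᵢ / (k·n) = 383 / (10 × 300) = 0.12767
UCL = p̄ + 3·√(p̄(1−p̄)/n) = 0.12767 + 3 × √(0.12767×0.87233/300) = 0.12767 + 3 × 0.01927 = 0.18547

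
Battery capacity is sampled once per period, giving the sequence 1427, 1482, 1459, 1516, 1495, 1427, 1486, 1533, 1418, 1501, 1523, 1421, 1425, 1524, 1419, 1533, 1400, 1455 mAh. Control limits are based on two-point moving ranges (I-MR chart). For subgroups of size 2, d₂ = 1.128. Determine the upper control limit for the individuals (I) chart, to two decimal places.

X̄ = (1427 + 1482 + 1459 + 1516 + 1495 + 1427 + 1486 + 1533 + 1418 + 1501 + 1523 + 1421 + 1425 + 1524 + 1419 + 1533 + 1400 + 1455) / 18 = 1469.1111
Moving ranges: 55, 23, 57, 21, 68, 59, 47, 115, 83, 22, 102, 4, 99, 105, 114, 133, 55; M̄R̄ = 1162.0000 / 17 = 68.3529
UCL = X̄ + 3·M̄R̄/d₂ = 1469.1111 + 3 × 68.3529 / 1.128 = 1650.9008

1650.90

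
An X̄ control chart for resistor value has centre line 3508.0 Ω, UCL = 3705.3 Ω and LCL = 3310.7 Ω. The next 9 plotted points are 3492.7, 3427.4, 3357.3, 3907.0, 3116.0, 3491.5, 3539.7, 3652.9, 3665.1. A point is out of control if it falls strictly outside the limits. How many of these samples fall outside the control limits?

2

Compare each point to [3310.7, 3705.3]: sample 4 = 3907.0 > UCL; sample 5 = 3116.0 < LCL.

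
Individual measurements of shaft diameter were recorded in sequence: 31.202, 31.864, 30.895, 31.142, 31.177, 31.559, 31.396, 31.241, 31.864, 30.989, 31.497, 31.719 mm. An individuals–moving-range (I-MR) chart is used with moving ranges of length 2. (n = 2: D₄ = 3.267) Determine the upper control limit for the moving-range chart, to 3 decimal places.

Moving ranges: 0.662, 0.969, 0.247, 0.035, 0.382, 0.163, 0.155, 0.623, 0.875, 0.508, 0.222; M̄R̄ = 4.8410 / 11 = 0.4401
UCL_MR = D₄·M̄R̄ = 3.267 × 0.4401 = 1.4378

1.438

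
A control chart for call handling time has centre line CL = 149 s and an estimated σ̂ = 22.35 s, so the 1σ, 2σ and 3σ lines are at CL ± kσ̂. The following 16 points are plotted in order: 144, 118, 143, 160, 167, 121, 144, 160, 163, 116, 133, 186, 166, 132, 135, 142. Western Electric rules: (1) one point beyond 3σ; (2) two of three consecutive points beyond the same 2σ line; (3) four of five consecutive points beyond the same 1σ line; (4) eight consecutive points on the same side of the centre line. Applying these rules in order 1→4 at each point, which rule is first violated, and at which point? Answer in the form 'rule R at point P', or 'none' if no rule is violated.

none

Zone of each point (C = within 1σ̂, B = 1σ̂–2σ̂, A = 2σ̂–3σ̂, * = beyond 3σ̂; sign = side of CL): 1:-C, 2:-B, 3:-C, 4:+C, 5:+C, 6:-B, 7:-C, 8:+C, 9:+C, 10:-B, 11:-C, 12:+B, 13:+C, 14:-C, 15:-C, 16:-C
No rule fires across all 16 points.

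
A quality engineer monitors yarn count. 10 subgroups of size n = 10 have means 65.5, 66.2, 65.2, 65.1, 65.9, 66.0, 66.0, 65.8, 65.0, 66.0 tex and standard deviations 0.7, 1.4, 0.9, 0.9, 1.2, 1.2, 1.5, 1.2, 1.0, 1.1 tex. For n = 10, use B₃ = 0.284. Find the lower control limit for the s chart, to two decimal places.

0.32

s̄ = (0.7 + 1.4 + 0.9 + 0.9 + 1.2 + 1.2 + 1.5 + 1.2 + 1.0 + 1.1) / 10 = 1.1100
LCL_s = B₃·s̄ = 0.284 × 1.1100 = 0.3152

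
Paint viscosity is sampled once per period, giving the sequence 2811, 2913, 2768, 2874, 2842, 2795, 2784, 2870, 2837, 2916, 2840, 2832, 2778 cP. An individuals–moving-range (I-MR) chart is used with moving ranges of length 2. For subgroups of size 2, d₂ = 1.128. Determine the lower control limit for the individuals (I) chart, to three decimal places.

X̄ = (2811 + 2913 + 2768 + 2874 + 2842 + 2795 + 2784 + 2870 + 2837 + 2916 + 2840 + 2832 + 2778) / 13 = 2835.3846
Moving ranges: 102, 145, 106, 32, 47, 11, 86, 33, 79, 76, 8, 54; M̄R̄ = 779.0000 / 12 = 64.9167
LCL = X̄ − 3·M̄R̄/d₂ = 2835.3846 − 3 × 64.9167 / 1.128 = 2662.7339

2662.734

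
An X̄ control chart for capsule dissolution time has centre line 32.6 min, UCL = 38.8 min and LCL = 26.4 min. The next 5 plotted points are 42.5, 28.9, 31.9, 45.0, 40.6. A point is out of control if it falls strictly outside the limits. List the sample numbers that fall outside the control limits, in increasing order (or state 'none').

1, 4, 5

Compare each point to [26.4, 38.8]: sample 1 = 42.5 > UCL; sample 4 = 45.0 > UCL; sample 5 = 40.6 > UCL.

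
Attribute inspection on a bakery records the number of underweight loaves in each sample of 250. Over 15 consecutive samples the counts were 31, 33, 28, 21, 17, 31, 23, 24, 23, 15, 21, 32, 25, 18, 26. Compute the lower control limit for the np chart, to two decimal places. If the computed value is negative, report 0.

10.42

p̄ = Σdᵢ / (k·n) = 368 / (15 × 250) = 0.09813
LCL = np̄ − 3·√(np̄(1−p̄)) = 24.5333 − 3 × 4.7038 = 10.4219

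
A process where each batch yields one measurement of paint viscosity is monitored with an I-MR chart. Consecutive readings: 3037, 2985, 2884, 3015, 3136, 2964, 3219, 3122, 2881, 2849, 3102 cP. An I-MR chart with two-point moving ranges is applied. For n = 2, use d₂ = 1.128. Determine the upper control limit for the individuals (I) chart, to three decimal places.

X̄ = (3037 + 2985 + 2884 + 3015 + 3136 + 2964 + 3219 + 3122 + 2881 + 2849 + 3102) / 11 = 3017.6364
Moving ranges: 52, 101, 131, 121, 172, 255, 97, 241, 32, 253; M̄R̄ = 1455.0000 / 10 = 145.5000
UCL = X̄ + 3·M̄R̄/d₂ = 3017.6364 + 3 × 145.5000 / 1.128 = 3404.6044

3404.604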